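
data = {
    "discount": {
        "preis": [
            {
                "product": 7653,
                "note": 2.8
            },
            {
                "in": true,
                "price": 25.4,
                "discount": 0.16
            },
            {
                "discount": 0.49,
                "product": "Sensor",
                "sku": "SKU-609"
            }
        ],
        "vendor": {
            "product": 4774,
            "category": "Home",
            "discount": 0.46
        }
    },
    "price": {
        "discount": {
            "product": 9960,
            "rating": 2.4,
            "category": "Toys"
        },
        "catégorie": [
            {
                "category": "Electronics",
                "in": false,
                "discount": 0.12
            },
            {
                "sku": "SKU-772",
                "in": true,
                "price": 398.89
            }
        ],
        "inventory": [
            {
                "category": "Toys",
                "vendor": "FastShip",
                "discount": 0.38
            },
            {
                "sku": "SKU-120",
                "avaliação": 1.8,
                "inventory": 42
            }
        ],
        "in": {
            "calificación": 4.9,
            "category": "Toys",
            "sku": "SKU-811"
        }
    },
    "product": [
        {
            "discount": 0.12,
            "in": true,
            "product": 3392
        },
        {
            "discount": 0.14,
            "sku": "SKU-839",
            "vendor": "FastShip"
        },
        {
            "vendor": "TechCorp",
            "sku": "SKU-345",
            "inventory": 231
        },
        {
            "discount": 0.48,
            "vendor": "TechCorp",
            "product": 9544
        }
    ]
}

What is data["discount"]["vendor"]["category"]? "Home"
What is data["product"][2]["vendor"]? "TechCorp"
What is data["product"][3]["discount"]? 0.48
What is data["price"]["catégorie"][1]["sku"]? "SKU-772"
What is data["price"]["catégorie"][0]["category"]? "Electronics"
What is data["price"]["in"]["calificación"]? 4.9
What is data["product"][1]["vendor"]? "FastShip"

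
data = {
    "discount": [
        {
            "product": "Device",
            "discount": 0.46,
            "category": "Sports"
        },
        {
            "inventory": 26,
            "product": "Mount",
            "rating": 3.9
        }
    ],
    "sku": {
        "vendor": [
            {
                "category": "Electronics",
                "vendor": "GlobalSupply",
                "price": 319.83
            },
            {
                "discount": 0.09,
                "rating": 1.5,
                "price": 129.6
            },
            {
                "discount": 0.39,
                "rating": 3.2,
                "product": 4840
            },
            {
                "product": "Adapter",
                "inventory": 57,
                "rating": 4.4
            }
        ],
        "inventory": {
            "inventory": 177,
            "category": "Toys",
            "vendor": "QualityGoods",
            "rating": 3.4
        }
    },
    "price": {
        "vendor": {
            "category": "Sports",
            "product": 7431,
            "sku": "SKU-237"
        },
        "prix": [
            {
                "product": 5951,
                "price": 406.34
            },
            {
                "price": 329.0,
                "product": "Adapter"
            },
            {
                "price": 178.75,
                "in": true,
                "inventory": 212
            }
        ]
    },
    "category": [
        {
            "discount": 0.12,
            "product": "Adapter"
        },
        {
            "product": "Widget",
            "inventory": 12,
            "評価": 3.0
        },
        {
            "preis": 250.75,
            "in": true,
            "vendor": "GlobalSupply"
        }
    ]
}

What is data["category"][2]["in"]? True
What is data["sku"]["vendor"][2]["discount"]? 0.39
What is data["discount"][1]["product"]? "Mount"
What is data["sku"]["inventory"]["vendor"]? "QualityGoods"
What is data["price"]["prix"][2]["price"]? 178.75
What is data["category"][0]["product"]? "Adapter"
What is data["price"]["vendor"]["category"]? "Sports"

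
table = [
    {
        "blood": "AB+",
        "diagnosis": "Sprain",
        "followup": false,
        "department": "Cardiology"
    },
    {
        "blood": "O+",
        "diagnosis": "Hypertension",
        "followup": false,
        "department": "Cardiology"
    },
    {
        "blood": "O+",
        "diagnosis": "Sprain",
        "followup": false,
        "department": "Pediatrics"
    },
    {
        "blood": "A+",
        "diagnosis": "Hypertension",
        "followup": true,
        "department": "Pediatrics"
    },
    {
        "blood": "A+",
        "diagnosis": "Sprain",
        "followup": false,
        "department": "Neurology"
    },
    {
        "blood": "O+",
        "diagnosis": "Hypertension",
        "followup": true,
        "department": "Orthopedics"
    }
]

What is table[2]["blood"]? "O+"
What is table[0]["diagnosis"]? "Sprain"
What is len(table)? 6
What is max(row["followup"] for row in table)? True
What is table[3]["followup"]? True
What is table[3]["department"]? "Pediatrics"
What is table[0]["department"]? "Cardiology"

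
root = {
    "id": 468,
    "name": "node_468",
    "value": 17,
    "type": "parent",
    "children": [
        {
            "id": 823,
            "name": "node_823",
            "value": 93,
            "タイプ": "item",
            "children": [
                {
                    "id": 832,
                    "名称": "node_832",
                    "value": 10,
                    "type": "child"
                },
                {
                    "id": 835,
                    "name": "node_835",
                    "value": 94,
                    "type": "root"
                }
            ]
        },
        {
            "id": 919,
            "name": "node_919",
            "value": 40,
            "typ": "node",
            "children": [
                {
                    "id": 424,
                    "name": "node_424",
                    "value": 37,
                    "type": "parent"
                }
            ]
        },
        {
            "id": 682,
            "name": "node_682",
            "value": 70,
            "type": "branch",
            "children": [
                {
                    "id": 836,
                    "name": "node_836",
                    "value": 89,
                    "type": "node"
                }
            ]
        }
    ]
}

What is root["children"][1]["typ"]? "node"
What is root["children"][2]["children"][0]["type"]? "node"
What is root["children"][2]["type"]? "branch"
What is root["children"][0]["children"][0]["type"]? "child"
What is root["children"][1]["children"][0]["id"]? 424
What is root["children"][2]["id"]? 682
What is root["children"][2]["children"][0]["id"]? 836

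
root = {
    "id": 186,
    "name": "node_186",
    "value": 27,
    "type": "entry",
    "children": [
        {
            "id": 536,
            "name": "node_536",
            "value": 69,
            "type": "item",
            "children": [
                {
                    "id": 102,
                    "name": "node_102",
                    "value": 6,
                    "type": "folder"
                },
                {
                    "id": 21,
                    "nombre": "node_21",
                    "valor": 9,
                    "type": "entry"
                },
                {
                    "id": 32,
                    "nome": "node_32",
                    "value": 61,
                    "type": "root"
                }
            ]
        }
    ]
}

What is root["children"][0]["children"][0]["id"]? 102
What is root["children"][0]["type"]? "item"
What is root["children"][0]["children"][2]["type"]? "root"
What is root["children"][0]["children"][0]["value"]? 6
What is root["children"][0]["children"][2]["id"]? 32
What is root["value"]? 27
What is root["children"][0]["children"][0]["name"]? "node_102"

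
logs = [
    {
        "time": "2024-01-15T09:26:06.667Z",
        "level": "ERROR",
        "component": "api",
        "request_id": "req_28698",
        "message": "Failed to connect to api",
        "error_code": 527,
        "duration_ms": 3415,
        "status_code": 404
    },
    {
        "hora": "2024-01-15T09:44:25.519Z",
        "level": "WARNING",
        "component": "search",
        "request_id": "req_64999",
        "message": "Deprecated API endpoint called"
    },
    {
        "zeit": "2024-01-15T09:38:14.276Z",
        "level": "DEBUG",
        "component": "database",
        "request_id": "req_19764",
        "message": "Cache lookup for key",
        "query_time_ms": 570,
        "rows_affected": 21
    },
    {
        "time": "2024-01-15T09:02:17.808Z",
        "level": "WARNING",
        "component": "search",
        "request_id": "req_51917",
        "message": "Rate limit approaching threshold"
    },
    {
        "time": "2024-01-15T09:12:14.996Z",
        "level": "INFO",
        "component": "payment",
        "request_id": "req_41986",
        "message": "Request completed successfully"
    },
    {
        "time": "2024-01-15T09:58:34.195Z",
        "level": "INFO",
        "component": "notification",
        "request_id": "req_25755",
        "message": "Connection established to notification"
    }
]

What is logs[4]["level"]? "INFO"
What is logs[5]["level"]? "INFO"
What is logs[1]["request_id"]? "req_64999"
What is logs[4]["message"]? "Request completed successfully"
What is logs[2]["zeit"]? "2024-01-15T09:38:14.276Z"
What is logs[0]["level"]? "ERROR"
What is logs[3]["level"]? "WARNING"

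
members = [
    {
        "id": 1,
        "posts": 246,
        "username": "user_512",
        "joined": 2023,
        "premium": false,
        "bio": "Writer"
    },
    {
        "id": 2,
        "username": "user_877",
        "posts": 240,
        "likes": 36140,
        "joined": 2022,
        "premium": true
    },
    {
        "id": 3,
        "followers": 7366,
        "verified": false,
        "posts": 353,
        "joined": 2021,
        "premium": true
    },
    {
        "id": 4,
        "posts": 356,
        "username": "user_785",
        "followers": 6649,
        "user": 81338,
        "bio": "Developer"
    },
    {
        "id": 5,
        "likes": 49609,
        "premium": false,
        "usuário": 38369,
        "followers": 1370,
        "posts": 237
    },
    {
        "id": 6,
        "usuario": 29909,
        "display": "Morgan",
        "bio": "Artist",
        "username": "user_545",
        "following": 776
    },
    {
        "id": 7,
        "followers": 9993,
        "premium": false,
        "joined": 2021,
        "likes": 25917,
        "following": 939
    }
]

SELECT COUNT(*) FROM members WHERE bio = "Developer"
1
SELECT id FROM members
[1, 2, 3, 4, 5, 6, 7]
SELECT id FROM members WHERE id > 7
[]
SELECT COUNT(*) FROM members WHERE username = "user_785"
1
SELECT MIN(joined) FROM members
2021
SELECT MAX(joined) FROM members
2023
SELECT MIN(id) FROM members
1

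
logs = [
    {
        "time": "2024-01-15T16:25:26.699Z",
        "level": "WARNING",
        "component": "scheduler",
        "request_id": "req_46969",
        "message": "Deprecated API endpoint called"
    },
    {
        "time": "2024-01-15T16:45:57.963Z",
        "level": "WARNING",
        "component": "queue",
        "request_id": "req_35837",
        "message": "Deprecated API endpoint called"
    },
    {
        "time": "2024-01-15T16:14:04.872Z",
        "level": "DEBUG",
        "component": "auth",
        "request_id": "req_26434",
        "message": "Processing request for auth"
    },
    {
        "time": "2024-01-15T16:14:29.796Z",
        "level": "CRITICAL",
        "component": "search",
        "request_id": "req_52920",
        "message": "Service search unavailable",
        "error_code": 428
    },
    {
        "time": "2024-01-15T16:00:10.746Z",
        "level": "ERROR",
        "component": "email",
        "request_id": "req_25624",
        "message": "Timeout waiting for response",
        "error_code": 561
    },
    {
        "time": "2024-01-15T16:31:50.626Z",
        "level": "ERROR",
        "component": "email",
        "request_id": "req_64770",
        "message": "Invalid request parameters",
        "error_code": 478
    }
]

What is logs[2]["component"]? "auth"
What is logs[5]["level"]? "ERROR"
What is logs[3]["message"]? "Service search unavailable"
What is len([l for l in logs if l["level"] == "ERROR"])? 2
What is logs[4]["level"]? "ERROR"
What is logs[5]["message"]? "Invalid request parameters"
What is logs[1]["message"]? "Deprecated API endpoint called"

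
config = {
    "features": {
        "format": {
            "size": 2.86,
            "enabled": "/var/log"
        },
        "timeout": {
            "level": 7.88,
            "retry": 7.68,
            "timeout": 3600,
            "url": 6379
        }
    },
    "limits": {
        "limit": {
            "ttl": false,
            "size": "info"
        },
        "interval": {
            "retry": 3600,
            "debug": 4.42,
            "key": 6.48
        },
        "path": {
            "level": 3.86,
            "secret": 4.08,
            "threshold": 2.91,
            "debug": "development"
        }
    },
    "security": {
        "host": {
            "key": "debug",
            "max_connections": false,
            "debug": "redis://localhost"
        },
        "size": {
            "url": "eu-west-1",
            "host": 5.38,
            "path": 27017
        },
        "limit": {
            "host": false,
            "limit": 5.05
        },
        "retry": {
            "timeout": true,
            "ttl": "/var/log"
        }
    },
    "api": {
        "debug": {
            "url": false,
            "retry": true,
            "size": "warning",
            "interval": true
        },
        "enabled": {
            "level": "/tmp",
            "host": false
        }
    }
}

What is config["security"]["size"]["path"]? 27017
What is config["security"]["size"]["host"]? 5.38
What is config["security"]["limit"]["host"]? False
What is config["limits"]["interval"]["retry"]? 3600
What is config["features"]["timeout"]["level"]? 7.88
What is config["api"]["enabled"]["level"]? "/tmp"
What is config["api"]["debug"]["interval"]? True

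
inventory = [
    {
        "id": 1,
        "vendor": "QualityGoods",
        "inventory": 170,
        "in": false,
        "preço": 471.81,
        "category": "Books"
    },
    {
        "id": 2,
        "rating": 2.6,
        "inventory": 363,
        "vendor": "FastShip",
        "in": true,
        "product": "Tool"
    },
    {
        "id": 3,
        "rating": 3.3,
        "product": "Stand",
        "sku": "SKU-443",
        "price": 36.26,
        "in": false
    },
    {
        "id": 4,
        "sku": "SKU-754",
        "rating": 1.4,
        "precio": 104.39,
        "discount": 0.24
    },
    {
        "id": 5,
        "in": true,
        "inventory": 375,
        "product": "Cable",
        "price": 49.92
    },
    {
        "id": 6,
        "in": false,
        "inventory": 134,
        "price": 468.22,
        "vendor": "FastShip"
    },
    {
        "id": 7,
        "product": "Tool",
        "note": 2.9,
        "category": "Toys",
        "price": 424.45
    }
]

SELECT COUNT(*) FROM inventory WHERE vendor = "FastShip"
2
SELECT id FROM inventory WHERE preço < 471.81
[]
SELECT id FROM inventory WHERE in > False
[2, 5]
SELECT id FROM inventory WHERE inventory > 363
[5]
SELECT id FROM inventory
[1, 2, 3, 4, 5, 6, 7]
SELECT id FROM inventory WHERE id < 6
[1, 2, 3, 4, 5]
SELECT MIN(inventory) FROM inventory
134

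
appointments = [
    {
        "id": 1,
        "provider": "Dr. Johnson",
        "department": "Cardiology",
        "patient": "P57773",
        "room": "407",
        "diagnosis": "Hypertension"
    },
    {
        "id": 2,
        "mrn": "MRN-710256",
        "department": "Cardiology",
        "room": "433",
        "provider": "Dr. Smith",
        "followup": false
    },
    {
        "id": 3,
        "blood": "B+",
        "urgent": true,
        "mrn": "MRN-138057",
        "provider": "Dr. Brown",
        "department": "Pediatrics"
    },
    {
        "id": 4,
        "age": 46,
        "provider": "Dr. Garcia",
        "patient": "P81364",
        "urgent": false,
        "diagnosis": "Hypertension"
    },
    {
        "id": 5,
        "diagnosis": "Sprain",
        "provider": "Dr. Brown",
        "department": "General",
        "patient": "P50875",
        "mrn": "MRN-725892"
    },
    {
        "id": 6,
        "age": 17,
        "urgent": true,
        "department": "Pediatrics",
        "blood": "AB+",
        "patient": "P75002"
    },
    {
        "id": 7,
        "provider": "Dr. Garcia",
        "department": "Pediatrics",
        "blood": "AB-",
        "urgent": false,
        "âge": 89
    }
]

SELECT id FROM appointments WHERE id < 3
[1, 2]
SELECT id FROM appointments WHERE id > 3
[4, 5, 6, 7]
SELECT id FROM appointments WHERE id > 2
[3, 4, 5, 6, 7]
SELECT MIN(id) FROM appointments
1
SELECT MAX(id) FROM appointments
7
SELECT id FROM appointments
[1, 2, 3, 4, 5, 6, 7]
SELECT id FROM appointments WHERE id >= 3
[3, 4, 5, 6, 7]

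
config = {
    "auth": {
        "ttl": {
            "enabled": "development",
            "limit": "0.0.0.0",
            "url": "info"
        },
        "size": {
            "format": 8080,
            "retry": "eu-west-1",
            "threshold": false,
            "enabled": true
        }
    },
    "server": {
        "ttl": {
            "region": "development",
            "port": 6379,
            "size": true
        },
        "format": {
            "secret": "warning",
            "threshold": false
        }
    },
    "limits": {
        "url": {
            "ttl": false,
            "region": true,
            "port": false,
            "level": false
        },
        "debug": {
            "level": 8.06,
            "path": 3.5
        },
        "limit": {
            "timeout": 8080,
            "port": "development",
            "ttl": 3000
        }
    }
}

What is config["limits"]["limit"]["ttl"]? 3000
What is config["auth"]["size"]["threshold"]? False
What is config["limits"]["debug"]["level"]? 8.06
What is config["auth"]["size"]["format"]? 8080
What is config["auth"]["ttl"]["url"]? "info"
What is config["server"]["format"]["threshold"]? False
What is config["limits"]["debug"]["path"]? 3.5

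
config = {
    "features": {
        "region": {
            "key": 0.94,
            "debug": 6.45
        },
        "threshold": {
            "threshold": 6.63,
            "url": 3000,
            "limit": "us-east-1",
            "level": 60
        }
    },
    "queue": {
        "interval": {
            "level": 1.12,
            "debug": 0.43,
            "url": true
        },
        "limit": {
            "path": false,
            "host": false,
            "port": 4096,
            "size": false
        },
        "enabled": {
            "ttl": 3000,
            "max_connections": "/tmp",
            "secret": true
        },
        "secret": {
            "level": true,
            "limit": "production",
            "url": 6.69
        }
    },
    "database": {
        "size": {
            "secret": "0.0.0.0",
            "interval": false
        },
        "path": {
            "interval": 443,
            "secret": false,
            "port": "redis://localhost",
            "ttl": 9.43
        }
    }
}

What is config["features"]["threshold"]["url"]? 3000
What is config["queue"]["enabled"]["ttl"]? 3000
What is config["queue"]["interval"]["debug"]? 0.43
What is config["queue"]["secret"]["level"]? True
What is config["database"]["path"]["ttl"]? 9.43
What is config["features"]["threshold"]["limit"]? "us-east-1"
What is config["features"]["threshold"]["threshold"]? 6.63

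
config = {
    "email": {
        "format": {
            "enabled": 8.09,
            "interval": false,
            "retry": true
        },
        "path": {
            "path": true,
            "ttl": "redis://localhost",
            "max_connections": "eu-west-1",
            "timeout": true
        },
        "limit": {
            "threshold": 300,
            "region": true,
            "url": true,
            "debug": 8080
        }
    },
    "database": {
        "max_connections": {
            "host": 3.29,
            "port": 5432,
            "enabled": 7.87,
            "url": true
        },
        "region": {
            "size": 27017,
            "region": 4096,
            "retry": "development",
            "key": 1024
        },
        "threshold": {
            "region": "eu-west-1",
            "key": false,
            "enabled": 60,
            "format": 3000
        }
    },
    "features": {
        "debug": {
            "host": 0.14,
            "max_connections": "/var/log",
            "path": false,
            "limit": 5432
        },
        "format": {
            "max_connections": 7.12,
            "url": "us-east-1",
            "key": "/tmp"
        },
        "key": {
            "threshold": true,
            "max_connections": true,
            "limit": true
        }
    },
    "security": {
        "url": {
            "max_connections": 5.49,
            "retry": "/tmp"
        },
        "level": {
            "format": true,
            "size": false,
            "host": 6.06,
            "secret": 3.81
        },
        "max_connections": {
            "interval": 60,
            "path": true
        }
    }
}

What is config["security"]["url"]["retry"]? "/tmp"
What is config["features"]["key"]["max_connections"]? True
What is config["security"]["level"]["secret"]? 3.81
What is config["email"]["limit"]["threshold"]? 300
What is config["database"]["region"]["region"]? 4096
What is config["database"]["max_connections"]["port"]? 5432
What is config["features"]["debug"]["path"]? False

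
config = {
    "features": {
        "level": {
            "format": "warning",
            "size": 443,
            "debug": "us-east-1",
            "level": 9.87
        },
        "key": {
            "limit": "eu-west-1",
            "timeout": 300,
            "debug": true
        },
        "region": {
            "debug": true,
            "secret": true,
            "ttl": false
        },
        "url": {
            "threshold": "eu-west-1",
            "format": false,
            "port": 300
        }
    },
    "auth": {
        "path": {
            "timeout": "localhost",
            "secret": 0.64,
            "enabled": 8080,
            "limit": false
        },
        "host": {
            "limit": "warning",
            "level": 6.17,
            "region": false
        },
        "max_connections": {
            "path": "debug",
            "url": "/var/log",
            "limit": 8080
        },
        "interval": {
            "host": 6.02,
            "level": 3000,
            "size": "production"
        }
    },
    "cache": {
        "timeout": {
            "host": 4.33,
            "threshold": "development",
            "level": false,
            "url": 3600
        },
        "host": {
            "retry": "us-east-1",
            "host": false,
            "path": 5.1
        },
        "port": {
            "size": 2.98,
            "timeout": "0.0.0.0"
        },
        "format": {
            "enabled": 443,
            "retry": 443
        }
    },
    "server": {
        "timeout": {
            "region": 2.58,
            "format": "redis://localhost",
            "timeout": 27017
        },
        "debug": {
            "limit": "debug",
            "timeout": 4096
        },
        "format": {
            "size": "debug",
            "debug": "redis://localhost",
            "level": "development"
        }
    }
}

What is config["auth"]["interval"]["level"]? 3000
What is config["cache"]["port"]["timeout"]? "0.0.0.0"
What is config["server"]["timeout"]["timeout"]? 27017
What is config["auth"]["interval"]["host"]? 6.02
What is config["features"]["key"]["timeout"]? 300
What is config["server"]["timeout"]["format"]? "redis://localhost"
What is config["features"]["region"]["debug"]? True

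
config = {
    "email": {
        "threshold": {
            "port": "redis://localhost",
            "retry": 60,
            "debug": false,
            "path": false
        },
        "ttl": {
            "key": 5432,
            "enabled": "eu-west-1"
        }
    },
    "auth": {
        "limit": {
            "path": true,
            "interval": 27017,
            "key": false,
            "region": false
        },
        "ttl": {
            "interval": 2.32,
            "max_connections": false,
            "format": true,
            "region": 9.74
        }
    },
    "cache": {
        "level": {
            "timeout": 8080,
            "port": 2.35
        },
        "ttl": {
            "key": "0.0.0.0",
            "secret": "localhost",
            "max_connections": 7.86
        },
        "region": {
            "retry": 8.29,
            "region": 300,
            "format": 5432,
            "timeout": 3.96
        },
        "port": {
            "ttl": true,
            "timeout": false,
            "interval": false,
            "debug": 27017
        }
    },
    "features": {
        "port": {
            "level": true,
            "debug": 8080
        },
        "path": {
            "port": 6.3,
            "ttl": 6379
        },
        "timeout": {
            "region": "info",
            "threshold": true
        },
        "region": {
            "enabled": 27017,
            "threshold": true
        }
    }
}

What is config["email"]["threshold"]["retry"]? 60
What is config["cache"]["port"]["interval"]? False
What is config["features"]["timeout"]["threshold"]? True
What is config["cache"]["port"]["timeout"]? False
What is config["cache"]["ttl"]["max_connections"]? 7.86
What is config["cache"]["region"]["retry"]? 8.29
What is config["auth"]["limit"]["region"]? False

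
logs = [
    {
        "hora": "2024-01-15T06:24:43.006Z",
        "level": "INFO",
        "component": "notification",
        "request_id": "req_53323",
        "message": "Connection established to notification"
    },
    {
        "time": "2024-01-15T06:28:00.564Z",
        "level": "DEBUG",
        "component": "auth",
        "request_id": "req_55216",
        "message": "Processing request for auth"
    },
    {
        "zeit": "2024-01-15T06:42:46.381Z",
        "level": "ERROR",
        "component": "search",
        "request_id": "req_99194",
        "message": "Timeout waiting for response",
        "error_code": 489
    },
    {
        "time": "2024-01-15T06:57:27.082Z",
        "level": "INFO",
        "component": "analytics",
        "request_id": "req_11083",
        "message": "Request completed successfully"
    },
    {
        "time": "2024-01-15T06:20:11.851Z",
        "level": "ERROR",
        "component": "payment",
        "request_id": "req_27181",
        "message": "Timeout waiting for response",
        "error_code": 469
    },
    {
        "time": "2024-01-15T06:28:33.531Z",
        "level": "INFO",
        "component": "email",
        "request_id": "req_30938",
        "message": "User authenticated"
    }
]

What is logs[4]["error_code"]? 469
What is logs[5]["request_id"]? "req_30938"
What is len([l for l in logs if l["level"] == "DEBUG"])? 1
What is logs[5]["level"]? "INFO"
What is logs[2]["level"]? "ERROR"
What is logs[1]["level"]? "DEBUG"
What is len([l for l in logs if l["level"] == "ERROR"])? 2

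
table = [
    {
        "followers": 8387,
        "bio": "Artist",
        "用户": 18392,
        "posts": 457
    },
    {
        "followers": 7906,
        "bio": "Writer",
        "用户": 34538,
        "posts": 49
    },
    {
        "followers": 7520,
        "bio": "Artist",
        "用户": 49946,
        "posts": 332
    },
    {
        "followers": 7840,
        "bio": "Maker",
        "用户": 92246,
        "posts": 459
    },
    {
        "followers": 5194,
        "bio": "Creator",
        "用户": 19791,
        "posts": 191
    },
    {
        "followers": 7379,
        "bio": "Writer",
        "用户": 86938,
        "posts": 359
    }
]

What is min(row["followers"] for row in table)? 5194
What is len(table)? 6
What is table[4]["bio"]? "Creator"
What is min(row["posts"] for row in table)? 49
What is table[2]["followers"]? 7520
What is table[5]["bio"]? "Writer"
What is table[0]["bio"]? "Artist"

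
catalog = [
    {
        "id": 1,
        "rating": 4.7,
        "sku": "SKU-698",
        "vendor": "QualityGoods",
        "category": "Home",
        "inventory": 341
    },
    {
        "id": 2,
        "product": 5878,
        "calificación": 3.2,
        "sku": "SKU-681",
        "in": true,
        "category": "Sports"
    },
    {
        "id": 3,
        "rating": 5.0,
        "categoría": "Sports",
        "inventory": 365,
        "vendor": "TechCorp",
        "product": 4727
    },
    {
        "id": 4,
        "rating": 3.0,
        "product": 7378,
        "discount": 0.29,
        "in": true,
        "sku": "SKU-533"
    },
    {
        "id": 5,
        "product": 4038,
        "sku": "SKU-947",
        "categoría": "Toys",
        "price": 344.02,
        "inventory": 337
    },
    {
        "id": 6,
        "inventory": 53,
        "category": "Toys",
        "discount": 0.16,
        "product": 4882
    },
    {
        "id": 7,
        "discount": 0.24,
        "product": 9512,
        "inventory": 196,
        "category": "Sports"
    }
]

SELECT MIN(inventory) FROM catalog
53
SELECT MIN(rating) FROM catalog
3.0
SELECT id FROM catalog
[1, 2, 3, 4, 5, 6, 7]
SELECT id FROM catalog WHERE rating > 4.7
[3]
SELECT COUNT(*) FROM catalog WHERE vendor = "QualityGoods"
1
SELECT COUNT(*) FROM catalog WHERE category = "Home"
1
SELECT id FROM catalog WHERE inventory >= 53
[1, 3, 5, 6, 7]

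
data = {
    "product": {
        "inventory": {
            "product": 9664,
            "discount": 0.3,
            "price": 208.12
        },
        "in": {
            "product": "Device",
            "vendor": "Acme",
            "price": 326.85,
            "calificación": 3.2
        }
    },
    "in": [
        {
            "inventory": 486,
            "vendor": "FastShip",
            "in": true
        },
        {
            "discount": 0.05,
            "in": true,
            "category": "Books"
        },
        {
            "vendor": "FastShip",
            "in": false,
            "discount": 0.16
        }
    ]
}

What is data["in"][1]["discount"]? 0.05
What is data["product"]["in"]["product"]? "Device"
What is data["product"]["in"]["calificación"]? 3.2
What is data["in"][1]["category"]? "Books"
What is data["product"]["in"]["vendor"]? "Acme"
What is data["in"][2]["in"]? False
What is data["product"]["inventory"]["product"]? 9664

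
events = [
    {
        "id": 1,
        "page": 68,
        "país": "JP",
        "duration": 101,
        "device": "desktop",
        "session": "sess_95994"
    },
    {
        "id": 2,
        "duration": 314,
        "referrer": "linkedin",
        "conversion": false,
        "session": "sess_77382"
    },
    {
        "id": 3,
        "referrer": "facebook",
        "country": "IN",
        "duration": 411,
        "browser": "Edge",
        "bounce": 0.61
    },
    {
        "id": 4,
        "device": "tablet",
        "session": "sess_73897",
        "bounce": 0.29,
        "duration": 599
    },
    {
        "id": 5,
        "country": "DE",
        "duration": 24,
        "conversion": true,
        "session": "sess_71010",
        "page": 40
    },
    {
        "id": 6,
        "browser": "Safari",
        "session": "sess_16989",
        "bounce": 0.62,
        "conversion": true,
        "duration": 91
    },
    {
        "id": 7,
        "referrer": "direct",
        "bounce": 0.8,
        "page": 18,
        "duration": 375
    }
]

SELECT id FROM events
[1, 2, 3, 4, 5, 6, 7]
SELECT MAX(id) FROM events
7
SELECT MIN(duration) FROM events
24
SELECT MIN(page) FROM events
18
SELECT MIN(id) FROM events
1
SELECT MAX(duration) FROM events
599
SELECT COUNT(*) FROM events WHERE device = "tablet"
1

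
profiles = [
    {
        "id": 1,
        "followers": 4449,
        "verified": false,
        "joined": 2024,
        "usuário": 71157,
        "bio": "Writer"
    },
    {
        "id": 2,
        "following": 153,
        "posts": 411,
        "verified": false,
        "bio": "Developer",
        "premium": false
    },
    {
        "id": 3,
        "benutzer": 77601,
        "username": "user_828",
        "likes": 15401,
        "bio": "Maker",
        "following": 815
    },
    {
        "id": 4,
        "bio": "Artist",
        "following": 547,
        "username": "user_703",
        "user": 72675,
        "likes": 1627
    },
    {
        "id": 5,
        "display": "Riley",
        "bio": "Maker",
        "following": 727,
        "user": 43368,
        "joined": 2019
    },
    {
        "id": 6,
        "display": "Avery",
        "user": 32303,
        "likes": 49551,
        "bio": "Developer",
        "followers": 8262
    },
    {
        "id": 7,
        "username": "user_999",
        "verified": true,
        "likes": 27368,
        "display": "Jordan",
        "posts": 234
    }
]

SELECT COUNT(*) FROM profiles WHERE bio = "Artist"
1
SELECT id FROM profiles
[1, 2, 3, 4, 5, 6, 7]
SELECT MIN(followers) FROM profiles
4449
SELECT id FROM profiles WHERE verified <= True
[1, 2, 7]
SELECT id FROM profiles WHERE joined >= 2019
[1, 5]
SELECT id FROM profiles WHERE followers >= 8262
[6]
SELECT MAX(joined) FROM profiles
2024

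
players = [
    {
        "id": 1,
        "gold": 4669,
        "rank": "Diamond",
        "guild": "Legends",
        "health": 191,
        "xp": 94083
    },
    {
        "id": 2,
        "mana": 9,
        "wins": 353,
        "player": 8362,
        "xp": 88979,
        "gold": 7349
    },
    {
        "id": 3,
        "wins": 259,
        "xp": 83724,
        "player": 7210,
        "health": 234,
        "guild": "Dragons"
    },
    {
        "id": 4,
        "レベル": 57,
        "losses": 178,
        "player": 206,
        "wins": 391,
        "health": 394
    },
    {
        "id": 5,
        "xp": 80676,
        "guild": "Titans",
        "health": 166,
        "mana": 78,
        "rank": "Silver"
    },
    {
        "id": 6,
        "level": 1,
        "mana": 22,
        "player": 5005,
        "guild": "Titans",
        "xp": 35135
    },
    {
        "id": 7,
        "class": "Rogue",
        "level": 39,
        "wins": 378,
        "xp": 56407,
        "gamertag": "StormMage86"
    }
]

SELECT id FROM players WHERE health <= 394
[1, 3, 4, 5]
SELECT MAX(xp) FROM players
94083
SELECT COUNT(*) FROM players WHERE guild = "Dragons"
1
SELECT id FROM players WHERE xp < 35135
[]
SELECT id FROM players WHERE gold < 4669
[]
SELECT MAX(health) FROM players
394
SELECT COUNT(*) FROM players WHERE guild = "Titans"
2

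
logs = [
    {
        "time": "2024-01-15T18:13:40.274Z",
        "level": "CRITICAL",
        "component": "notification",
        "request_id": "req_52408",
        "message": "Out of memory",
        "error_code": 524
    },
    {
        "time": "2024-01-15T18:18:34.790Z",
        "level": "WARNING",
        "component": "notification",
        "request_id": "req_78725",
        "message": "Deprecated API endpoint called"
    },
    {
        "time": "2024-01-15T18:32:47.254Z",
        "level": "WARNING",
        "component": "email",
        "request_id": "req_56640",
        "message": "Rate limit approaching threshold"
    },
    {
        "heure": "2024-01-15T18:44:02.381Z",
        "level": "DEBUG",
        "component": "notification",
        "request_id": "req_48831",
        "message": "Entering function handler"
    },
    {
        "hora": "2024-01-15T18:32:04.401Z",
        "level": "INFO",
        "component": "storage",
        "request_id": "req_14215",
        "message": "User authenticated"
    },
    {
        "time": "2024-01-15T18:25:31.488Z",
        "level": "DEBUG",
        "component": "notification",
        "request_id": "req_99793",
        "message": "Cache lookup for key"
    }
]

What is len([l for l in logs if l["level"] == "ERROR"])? 0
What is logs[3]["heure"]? "2024-01-15T18:44:02.381Z"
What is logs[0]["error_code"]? 524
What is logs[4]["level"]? "INFO"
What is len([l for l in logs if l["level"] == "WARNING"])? 2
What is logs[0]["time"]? "2024-01-15T18:13:40.274Z"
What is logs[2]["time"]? "2024-01-15T18:32:47.254Z"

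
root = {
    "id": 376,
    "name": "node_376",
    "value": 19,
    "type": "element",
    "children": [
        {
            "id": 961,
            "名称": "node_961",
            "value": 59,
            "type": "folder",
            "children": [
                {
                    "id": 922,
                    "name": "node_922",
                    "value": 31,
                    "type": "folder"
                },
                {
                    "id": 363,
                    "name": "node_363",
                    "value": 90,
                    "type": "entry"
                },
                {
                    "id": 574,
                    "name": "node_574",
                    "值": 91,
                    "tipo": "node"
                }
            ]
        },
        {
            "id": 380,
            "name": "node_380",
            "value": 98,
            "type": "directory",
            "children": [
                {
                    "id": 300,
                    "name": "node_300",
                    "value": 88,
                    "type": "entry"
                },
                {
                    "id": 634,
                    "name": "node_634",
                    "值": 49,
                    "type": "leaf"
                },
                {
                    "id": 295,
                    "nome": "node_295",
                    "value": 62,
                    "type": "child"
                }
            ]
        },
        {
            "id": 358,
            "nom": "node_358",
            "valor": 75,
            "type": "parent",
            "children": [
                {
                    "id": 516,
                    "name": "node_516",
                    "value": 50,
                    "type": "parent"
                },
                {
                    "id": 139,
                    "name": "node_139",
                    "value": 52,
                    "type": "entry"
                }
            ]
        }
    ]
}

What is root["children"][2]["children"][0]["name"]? "node_516"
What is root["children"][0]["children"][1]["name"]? "node_363"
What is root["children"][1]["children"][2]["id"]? 295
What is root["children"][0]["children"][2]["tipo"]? "node"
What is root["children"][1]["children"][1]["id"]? 634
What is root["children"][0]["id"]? 961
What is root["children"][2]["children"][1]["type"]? "entry"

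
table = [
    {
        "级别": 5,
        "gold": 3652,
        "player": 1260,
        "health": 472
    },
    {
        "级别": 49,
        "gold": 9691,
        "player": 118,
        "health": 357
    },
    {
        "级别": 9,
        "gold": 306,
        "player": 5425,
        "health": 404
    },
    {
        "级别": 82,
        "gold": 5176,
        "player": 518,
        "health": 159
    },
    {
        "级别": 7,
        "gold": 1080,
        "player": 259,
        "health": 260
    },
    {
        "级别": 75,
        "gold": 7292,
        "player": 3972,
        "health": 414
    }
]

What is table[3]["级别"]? 82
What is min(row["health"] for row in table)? 159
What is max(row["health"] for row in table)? 472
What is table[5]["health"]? 414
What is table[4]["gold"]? 1080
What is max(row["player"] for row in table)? 5425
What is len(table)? 6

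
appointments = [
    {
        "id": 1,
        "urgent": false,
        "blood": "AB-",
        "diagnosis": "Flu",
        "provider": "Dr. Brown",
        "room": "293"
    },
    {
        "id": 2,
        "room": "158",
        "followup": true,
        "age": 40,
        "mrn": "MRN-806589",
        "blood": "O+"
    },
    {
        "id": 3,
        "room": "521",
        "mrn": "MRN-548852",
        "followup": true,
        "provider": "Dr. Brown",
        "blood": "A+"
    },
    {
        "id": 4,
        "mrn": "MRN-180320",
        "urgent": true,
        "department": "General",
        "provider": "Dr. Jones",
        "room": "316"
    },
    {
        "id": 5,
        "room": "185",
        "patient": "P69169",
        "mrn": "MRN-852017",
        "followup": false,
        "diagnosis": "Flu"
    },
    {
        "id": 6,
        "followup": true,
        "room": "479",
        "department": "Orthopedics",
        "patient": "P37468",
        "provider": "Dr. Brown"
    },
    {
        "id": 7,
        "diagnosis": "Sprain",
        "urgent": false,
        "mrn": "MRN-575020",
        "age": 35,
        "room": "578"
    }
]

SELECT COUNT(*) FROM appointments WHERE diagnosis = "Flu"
2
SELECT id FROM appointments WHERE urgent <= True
[1, 4, 7]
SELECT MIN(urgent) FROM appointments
False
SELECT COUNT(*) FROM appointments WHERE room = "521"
1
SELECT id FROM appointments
[1, 2, 3, 4, 5, 6, 7]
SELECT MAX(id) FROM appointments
7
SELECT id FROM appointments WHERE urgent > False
[4]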